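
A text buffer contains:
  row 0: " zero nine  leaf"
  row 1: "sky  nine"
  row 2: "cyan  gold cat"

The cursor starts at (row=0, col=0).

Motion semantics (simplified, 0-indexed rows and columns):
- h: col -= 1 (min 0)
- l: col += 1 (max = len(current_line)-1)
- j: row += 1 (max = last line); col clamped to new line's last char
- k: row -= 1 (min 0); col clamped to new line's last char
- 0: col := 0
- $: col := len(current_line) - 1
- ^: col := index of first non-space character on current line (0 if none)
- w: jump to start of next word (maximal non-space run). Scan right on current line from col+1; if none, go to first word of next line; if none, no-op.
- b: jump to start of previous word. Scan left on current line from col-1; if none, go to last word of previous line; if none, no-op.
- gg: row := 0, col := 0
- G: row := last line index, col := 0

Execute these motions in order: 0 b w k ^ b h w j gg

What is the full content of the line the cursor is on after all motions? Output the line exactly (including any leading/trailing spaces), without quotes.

After 1 (0): row=0 col=0 char='_'
After 2 (b): row=0 col=0 char='_'
After 3 (w): row=0 col=1 char='z'
After 4 (k): row=0 col=1 char='z'
After 5 (^): row=0 col=1 char='z'
After 6 (b): row=0 col=1 char='z'
After 7 (h): row=0 col=0 char='_'
After 8 (w): row=0 col=1 char='z'
After 9 (j): row=1 col=1 char='k'
After 10 (gg): row=0 col=0 char='_'

Answer:  zero nine  leaf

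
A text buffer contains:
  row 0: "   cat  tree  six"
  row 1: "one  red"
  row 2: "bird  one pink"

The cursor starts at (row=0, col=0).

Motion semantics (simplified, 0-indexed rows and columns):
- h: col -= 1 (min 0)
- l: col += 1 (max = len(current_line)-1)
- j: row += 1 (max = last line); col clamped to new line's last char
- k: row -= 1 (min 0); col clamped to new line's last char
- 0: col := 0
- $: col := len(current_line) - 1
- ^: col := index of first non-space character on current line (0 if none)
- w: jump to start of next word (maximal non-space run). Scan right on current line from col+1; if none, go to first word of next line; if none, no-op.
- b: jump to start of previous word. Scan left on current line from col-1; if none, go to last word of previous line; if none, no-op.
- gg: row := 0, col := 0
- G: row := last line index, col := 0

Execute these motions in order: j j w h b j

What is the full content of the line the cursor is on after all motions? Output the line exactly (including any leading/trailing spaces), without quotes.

After 1 (j): row=1 col=0 char='o'
After 2 (j): row=2 col=0 char='b'
After 3 (w): row=2 col=6 char='o'
After 4 (h): row=2 col=5 char='_'
After 5 (b): row=2 col=0 char='b'
After 6 (j): row=2 col=0 char='b'

Answer: bird  one pink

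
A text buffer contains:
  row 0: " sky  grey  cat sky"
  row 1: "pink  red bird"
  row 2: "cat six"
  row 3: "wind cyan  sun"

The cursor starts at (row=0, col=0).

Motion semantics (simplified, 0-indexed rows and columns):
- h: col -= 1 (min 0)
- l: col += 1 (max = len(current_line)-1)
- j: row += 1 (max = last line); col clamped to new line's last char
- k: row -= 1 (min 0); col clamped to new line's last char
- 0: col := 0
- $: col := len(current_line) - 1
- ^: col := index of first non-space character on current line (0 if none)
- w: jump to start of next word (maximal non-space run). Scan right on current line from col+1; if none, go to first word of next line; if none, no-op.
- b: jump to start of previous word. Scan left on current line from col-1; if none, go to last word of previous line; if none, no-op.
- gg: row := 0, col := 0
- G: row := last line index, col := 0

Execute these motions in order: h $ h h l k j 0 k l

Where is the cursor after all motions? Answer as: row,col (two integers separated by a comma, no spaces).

After 1 (h): row=0 col=0 char='_'
After 2 ($): row=0 col=18 char='y'
After 3 (h): row=0 col=17 char='k'
After 4 (h): row=0 col=16 char='s'
After 5 (l): row=0 col=17 char='k'
After 6 (k): row=0 col=17 char='k'
After 7 (j): row=1 col=13 char='d'
After 8 (0): row=1 col=0 char='p'
After 9 (k): row=0 col=0 char='_'
After 10 (l): row=0 col=1 char='s'

Answer: 0,1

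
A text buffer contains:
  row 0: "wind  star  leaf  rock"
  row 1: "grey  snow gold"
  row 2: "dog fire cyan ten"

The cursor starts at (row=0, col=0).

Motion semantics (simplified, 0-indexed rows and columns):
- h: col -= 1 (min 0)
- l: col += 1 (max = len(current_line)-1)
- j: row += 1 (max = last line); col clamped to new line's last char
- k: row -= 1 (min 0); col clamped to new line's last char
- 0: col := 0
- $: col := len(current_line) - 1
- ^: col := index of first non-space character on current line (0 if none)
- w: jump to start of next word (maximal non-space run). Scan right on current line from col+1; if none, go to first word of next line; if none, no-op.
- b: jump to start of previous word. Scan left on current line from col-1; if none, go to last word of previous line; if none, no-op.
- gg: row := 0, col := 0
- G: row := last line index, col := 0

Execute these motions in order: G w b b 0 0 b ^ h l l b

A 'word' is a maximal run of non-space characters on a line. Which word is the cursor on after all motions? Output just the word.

After 1 (G): row=2 col=0 char='d'
After 2 (w): row=2 col=4 char='f'
After 3 (b): row=2 col=0 char='d'
After 4 (b): row=1 col=11 char='g'
After 5 (0): row=1 col=0 char='g'
After 6 (0): row=1 col=0 char='g'
After 7 (b): row=0 col=18 char='r'
After 8 (^): row=0 col=0 char='w'
After 9 (h): row=0 col=0 char='w'
After 10 (l): row=0 col=1 char='i'
After 11 (l): row=0 col=2 char='n'
After 12 (b): row=0 col=0 char='w'

Answer: wind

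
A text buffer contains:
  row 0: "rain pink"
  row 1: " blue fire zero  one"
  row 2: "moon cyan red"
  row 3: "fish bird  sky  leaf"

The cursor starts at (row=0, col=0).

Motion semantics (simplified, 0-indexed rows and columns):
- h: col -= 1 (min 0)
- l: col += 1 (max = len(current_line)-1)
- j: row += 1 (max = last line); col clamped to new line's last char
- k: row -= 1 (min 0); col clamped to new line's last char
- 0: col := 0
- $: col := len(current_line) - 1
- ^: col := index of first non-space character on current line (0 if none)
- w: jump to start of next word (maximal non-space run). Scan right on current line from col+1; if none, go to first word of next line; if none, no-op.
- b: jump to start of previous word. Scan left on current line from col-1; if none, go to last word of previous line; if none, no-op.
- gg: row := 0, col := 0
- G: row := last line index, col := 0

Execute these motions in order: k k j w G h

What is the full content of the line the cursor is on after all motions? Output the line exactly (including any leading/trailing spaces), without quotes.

Answer: fish bird  sky  leaf

Derivation:
After 1 (k): row=0 col=0 char='r'
After 2 (k): row=0 col=0 char='r'
After 3 (j): row=1 col=0 char='_'
After 4 (w): row=1 col=1 char='b'
After 5 (G): row=3 col=0 char='f'
After 6 (h): row=3 col=0 char='f'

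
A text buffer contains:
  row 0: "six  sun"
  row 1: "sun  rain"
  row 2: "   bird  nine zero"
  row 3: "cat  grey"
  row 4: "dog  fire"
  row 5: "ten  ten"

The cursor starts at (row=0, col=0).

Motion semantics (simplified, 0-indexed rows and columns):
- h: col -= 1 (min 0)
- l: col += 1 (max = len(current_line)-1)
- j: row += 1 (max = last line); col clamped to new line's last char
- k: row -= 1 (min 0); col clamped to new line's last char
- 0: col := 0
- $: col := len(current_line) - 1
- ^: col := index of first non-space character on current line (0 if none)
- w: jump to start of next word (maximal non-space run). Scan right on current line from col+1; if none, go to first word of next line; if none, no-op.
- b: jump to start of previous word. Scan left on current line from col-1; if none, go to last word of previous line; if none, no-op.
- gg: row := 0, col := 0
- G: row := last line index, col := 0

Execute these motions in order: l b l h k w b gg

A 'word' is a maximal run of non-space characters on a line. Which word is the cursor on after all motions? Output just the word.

Answer: six

Derivation:
After 1 (l): row=0 col=1 char='i'
After 2 (b): row=0 col=0 char='s'
After 3 (l): row=0 col=1 char='i'
After 4 (h): row=0 col=0 char='s'
After 5 (k): row=0 col=0 char='s'
After 6 (w): row=0 col=5 char='s'
After 7 (b): row=0 col=0 char='s'
After 8 (gg): row=0 col=0 char='s'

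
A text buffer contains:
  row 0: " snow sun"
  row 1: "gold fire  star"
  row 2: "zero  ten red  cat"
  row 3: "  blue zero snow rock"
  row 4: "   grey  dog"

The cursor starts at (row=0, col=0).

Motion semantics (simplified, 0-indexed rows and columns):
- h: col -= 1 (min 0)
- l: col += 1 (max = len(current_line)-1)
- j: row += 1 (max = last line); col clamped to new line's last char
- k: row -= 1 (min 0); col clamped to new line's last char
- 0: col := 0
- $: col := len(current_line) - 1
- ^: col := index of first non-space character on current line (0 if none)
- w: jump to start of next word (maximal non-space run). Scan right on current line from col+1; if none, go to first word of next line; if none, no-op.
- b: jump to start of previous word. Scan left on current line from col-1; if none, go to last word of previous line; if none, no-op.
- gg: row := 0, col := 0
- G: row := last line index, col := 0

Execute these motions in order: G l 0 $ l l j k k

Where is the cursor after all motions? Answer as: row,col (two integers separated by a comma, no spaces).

After 1 (G): row=4 col=0 char='_'
After 2 (l): row=4 col=1 char='_'
After 3 (0): row=4 col=0 char='_'
After 4 ($): row=4 col=11 char='g'
After 5 (l): row=4 col=11 char='g'
After 6 (l): row=4 col=11 char='g'
After 7 (j): row=4 col=11 char='g'
After 8 (k): row=3 col=11 char='_'
After 9 (k): row=2 col=11 char='e'

Answer: 2,11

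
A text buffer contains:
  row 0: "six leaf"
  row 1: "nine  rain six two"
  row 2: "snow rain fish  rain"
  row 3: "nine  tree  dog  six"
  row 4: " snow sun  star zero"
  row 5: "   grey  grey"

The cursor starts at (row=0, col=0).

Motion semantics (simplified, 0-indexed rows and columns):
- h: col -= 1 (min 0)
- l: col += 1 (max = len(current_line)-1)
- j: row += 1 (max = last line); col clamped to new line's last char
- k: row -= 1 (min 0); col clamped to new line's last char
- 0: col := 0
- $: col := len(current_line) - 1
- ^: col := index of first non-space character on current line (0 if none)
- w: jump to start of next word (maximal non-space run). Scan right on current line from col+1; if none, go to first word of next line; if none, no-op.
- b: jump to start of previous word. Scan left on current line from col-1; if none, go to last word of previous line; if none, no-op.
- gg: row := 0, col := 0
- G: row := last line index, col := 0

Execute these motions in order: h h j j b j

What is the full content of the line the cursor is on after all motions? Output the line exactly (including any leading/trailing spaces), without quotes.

After 1 (h): row=0 col=0 char='s'
After 2 (h): row=0 col=0 char='s'
After 3 (j): row=1 col=0 char='n'
After 4 (j): row=2 col=0 char='s'
After 5 (b): row=1 col=15 char='t'
After 6 (j): row=2 col=15 char='_'

Answer: snow rain fish  rain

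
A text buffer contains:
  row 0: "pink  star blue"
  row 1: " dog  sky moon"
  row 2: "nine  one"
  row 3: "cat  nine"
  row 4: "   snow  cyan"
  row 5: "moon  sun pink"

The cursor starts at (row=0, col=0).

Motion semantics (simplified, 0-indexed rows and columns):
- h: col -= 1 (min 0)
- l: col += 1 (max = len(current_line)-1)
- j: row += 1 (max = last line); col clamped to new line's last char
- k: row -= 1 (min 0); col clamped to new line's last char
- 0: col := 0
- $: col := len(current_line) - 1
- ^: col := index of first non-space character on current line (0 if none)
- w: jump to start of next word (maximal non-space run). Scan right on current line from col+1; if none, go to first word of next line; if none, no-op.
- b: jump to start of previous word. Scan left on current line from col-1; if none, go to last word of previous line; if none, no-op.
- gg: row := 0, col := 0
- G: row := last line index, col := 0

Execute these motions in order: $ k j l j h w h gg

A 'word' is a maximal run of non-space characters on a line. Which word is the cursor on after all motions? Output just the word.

Answer: pink

Derivation:
After 1 ($): row=0 col=14 char='e'
After 2 (k): row=0 col=14 char='e'
After 3 (j): row=1 col=13 char='n'
After 4 (l): row=1 col=13 char='n'
After 5 (j): row=2 col=8 char='e'
After 6 (h): row=2 col=7 char='n'
After 7 (w): row=3 col=0 char='c'
After 8 (h): row=3 col=0 char='c'
After 9 (gg): row=0 col=0 char='p'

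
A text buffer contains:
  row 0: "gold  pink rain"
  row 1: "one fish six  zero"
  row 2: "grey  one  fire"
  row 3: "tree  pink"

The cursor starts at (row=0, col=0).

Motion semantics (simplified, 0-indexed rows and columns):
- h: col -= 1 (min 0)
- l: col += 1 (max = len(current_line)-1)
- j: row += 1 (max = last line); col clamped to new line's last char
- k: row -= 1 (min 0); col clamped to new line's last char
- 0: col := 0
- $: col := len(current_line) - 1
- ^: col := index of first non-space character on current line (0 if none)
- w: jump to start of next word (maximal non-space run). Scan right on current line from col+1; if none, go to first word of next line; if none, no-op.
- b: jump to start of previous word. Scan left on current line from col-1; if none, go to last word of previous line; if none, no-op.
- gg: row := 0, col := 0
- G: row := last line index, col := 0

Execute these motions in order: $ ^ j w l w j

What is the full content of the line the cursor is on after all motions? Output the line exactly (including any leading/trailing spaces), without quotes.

After 1 ($): row=0 col=14 char='n'
After 2 (^): row=0 col=0 char='g'
After 3 (j): row=1 col=0 char='o'
After 4 (w): row=1 col=4 char='f'
After 5 (l): row=1 col=5 char='i'
After 6 (w): row=1 col=9 char='s'
After 7 (j): row=2 col=9 char='_'

Answer: grey  one  fire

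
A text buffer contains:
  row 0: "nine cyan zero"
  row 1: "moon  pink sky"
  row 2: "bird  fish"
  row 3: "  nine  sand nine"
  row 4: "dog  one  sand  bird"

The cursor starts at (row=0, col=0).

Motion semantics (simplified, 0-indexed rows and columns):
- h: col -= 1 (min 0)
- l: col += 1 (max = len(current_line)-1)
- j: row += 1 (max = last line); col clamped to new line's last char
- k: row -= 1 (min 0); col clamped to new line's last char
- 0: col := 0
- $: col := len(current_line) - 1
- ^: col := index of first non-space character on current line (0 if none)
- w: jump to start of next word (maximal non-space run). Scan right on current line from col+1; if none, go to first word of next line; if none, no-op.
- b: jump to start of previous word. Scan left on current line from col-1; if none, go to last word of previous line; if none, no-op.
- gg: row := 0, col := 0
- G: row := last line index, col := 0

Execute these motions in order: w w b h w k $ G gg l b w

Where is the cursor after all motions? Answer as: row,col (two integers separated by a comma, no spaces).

After 1 (w): row=0 col=5 char='c'
After 2 (w): row=0 col=10 char='z'
After 3 (b): row=0 col=5 char='c'
After 4 (h): row=0 col=4 char='_'
After 5 (w): row=0 col=5 char='c'
After 6 (k): row=0 col=5 char='c'
After 7 ($): row=0 col=13 char='o'
After 8 (G): row=4 col=0 char='d'
After 9 (gg): row=0 col=0 char='n'
After 10 (l): row=0 col=1 char='i'
After 11 (b): row=0 col=0 char='n'
After 12 (w): row=0 col=5 char='c'

Answer: 0,5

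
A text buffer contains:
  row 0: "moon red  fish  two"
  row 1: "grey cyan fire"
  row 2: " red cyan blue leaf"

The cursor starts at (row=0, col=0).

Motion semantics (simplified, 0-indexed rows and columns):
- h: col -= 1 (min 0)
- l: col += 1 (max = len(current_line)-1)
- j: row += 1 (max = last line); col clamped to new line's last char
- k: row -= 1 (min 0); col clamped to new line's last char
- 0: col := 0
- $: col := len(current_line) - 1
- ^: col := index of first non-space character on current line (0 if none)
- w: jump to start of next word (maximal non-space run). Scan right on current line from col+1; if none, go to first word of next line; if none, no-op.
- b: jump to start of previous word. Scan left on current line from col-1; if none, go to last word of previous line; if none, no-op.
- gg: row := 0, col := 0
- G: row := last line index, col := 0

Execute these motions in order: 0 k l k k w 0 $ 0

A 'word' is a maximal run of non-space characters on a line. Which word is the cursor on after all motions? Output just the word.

Answer: moon

Derivation:
After 1 (0): row=0 col=0 char='m'
After 2 (k): row=0 col=0 char='m'
After 3 (l): row=0 col=1 char='o'
After 4 (k): row=0 col=1 char='o'
After 5 (k): row=0 col=1 char='o'
After 6 (w): row=0 col=5 char='r'
After 7 (0): row=0 col=0 char='m'
After 8 ($): row=0 col=18 char='o'
After 9 (0): row=0 col=0 char='m'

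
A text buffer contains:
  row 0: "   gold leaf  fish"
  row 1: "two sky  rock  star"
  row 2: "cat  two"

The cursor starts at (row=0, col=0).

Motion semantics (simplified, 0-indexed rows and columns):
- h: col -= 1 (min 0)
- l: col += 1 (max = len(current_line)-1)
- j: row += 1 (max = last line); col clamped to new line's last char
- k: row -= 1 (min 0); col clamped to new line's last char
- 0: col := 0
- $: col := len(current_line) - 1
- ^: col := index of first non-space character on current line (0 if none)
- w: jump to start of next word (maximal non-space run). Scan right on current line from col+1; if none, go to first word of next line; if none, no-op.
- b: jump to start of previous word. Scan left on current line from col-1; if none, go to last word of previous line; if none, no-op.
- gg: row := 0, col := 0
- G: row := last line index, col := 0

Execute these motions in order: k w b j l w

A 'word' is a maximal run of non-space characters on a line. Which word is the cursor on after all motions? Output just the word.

Answer: rock

Derivation:
After 1 (k): row=0 col=0 char='_'
After 2 (w): row=0 col=3 char='g'
After 3 (b): row=0 col=3 char='g'
After 4 (j): row=1 col=3 char='_'
After 5 (l): row=1 col=4 char='s'
After 6 (w): row=1 col=9 char='r'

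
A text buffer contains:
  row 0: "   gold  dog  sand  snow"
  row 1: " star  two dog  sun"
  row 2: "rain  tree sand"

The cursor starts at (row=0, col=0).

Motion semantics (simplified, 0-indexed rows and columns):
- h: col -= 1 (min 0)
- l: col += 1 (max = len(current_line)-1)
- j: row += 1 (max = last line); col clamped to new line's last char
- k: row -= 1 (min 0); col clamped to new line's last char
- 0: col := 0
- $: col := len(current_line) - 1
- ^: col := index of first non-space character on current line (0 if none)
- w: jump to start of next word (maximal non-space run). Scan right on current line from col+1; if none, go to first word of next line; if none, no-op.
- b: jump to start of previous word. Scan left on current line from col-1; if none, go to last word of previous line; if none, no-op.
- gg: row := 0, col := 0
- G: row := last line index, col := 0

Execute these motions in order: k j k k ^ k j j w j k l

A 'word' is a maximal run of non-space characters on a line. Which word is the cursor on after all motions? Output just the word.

Answer: two

Derivation:
After 1 (k): row=0 col=0 char='_'
After 2 (j): row=1 col=0 char='_'
After 3 (k): row=0 col=0 char='_'
After 4 (k): row=0 col=0 char='_'
After 5 (^): row=0 col=3 char='g'
After 6 (k): row=0 col=3 char='g'
After 7 (j): row=1 col=3 char='a'
After 8 (j): row=2 col=3 char='n'
After 9 (w): row=2 col=6 char='t'
After 10 (j): row=2 col=6 char='t'
After 11 (k): row=1 col=6 char='_'
After 12 (l): row=1 col=7 char='t'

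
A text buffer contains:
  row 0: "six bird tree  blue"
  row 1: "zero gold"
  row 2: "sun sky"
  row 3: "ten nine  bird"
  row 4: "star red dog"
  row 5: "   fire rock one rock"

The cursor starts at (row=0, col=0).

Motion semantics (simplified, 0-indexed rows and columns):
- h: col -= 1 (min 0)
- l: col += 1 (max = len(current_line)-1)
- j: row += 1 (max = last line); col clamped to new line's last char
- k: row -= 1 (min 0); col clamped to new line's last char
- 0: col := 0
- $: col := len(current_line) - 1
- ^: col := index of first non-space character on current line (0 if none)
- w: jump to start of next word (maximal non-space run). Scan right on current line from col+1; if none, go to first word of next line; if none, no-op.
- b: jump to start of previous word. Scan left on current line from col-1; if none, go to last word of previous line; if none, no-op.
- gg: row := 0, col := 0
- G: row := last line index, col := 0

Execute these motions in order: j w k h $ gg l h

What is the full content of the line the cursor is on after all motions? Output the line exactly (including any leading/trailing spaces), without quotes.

After 1 (j): row=1 col=0 char='z'
After 2 (w): row=1 col=5 char='g'
After 3 (k): row=0 col=5 char='i'
After 4 (h): row=0 col=4 char='b'
After 5 ($): row=0 col=18 char='e'
After 6 (gg): row=0 col=0 char='s'
After 7 (l): row=0 col=1 char='i'
After 8 (h): row=0 col=0 char='s'

Answer: six bird tree  blue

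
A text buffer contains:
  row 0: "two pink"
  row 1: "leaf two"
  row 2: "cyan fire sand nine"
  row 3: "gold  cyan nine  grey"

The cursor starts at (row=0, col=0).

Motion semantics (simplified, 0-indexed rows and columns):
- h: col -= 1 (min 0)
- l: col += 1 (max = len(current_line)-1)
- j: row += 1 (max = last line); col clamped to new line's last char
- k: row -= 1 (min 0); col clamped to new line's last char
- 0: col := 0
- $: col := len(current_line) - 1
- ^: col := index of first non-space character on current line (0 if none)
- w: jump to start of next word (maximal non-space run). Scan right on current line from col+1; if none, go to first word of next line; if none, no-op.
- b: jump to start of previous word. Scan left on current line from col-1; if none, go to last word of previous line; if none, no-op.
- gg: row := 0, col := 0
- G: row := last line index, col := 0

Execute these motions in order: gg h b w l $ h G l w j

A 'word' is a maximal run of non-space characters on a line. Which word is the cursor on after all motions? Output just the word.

Answer: cyan

Derivation:
After 1 (gg): row=0 col=0 char='t'
After 2 (h): row=0 col=0 char='t'
After 3 (b): row=0 col=0 char='t'
After 4 (w): row=0 col=4 char='p'
After 5 (l): row=0 col=5 char='i'
After 6 ($): row=0 col=7 char='k'
After 7 (h): row=0 col=6 char='n'
After 8 (G): row=3 col=0 char='g'
After 9 (l): row=3 col=1 char='o'
After 10 (w): row=3 col=6 char='c'
After 11 (j): row=3 col=6 char='c'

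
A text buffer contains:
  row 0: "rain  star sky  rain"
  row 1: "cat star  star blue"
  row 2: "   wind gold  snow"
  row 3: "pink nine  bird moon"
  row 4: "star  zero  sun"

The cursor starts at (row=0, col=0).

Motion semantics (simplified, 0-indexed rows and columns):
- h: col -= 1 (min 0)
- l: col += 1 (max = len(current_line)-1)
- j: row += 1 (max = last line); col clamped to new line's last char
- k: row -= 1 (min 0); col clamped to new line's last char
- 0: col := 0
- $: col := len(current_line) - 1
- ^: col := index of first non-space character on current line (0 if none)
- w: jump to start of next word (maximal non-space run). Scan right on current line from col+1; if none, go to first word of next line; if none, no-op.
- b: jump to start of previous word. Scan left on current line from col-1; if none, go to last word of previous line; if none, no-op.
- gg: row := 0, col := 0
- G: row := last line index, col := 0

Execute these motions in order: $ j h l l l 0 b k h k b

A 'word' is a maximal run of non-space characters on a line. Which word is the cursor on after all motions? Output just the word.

After 1 ($): row=0 col=19 char='n'
After 2 (j): row=1 col=18 char='e'
After 3 (h): row=1 col=17 char='u'
After 4 (l): row=1 col=18 char='e'
After 5 (l): row=1 col=18 char='e'
After 6 (l): row=1 col=18 char='e'
After 7 (0): row=1 col=0 char='c'
After 8 (b): row=0 col=16 char='r'
After 9 (k): row=0 col=16 char='r'
After 10 (h): row=0 col=15 char='_'
After 11 (k): row=0 col=15 char='_'
After 12 (b): row=0 col=11 char='s'

Answer: sky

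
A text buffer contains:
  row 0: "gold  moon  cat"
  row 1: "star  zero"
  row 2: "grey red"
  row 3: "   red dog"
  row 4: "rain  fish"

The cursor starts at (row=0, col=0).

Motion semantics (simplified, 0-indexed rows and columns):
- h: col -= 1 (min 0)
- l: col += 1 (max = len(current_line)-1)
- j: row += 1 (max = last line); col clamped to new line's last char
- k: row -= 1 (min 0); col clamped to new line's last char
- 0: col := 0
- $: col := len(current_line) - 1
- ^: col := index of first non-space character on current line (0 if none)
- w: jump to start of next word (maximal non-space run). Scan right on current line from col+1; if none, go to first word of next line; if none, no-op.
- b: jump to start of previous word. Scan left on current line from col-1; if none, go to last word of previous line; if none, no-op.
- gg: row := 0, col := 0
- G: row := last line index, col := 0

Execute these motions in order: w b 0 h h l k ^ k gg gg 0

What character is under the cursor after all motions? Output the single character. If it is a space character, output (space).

Answer: g

Derivation:
After 1 (w): row=0 col=6 char='m'
After 2 (b): row=0 col=0 char='g'
After 3 (0): row=0 col=0 char='g'
After 4 (h): row=0 col=0 char='g'
After 5 (h): row=0 col=0 char='g'
After 6 (l): row=0 col=1 char='o'
After 7 (k): row=0 col=1 char='o'
After 8 (^): row=0 col=0 char='g'
After 9 (k): row=0 col=0 char='g'
After 10 (gg): row=0 col=0 char='g'
After 11 (gg): row=0 col=0 char='g'
After 12 (0): row=0 col=0 char='g'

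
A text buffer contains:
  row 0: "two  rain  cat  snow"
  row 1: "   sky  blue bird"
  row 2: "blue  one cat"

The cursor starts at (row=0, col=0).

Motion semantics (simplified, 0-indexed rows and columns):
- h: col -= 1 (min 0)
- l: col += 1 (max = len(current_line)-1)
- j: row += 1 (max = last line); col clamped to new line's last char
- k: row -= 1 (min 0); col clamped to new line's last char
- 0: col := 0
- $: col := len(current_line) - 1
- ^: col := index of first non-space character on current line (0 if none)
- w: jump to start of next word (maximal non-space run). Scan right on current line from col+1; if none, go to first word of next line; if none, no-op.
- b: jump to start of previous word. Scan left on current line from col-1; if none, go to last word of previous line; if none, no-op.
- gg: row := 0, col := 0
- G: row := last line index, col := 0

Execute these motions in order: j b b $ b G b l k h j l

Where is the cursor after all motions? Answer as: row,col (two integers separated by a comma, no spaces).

After 1 (j): row=1 col=0 char='_'
After 2 (b): row=0 col=16 char='s'
After 3 (b): row=0 col=11 char='c'
After 4 ($): row=0 col=19 char='w'
After 5 (b): row=0 col=16 char='s'
After 6 (G): row=2 col=0 char='b'
After 7 (b): row=1 col=13 char='b'
After 8 (l): row=1 col=14 char='i'
After 9 (k): row=0 col=14 char='_'
After 10 (h): row=0 col=13 char='t'
After 11 (j): row=1 col=13 char='b'
After 12 (l): row=1 col=14 char='i'

Answer: 1,14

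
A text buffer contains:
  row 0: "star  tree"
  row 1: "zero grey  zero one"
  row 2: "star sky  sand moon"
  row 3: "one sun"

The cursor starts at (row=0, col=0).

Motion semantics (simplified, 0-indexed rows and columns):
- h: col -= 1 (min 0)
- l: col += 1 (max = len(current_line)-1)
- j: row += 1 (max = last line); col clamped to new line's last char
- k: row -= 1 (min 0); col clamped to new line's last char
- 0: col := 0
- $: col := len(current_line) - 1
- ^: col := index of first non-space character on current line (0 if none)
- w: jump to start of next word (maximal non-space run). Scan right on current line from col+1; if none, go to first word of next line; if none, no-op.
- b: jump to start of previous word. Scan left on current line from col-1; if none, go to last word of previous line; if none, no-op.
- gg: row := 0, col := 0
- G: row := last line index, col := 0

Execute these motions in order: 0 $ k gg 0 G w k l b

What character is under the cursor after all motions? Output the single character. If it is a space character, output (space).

After 1 (0): row=0 col=0 char='s'
After 2 ($): row=0 col=9 char='e'
After 3 (k): row=0 col=9 char='e'
After 4 (gg): row=0 col=0 char='s'
After 5 (0): row=0 col=0 char='s'
After 6 (G): row=3 col=0 char='o'
After 7 (w): row=3 col=4 char='s'
After 8 (k): row=2 col=4 char='_'
After 9 (l): row=2 col=5 char='s'
After 10 (b): row=2 col=0 char='s'

Answer: s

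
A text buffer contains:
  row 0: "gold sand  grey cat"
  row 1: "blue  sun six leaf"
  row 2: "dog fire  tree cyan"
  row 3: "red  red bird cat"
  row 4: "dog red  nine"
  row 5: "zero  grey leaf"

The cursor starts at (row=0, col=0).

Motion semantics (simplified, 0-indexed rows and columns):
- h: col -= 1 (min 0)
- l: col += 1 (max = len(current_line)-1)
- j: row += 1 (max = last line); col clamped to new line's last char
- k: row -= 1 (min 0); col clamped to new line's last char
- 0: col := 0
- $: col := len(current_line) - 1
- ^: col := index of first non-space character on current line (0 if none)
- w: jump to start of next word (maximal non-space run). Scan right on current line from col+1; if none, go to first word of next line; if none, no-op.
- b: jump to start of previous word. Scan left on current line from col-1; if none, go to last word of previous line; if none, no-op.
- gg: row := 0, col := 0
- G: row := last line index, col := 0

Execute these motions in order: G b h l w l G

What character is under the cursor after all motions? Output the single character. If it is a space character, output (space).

After 1 (G): row=5 col=0 char='z'
After 2 (b): row=4 col=9 char='n'
After 3 (h): row=4 col=8 char='_'
After 4 (l): row=4 col=9 char='n'
After 5 (w): row=5 col=0 char='z'
After 6 (l): row=5 col=1 char='e'
After 7 (G): row=5 col=0 char='z'

Answer: z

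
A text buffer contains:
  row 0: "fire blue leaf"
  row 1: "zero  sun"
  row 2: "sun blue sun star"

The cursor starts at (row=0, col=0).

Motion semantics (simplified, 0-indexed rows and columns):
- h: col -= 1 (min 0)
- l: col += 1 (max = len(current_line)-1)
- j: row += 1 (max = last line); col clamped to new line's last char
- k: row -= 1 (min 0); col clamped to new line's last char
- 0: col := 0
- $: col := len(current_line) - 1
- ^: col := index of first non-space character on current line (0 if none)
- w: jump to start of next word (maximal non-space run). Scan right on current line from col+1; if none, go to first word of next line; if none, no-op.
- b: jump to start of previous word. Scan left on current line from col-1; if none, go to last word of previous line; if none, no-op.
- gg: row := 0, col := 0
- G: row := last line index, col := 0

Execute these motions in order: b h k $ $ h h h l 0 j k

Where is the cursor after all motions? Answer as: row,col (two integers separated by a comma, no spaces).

Answer: 0,0

Derivation:
After 1 (b): row=0 col=0 char='f'
After 2 (h): row=0 col=0 char='f'
After 3 (k): row=0 col=0 char='f'
After 4 ($): row=0 col=13 char='f'
After 5 ($): row=0 col=13 char='f'
After 6 (h): row=0 col=12 char='a'
After 7 (h): row=0 col=11 char='e'
After 8 (h): row=0 col=10 char='l'
After 9 (l): row=0 col=11 char='e'
After 10 (0): row=0 col=0 char='f'
After 11 (j): row=1 col=0 char='z'
After 12 (k): row=0 col=0 char='f'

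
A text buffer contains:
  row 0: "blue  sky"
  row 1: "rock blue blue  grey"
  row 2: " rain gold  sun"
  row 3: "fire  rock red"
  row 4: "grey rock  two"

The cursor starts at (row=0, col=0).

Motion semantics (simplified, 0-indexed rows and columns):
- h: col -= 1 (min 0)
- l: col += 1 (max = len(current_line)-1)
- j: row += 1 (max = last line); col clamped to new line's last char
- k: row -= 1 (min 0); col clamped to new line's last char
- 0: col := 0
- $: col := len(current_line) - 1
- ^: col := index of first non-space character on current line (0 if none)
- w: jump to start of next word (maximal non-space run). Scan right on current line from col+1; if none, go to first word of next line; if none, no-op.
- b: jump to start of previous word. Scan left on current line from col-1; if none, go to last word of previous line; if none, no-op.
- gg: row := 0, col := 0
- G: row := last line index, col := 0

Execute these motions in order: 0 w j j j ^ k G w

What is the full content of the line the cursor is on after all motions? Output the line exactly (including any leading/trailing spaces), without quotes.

Answer: grey rock  two

Derivation:
After 1 (0): row=0 col=0 char='b'
After 2 (w): row=0 col=6 char='s'
After 3 (j): row=1 col=6 char='l'
After 4 (j): row=2 col=6 char='g'
After 5 (j): row=3 col=6 char='r'
After 6 (^): row=3 col=0 char='f'
After 7 (k): row=2 col=0 char='_'
After 8 (G): row=4 col=0 char='g'
After 9 (w): row=4 col=5 char='r'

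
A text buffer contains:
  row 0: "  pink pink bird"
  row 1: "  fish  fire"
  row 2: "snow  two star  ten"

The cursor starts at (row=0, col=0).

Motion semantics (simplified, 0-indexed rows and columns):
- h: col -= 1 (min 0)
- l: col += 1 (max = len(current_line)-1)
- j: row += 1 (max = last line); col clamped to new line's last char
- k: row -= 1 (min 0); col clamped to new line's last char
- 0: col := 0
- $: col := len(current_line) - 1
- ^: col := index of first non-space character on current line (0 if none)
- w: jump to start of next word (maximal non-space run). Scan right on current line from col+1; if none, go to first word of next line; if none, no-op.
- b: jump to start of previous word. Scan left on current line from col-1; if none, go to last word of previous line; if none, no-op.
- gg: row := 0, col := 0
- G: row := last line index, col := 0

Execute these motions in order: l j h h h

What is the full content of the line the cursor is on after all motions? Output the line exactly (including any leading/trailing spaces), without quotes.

Answer:   fish  fire

Derivation:
After 1 (l): row=0 col=1 char='_'
After 2 (j): row=1 col=1 char='_'
After 3 (h): row=1 col=0 char='_'
After 4 (h): row=1 col=0 char='_'
After 5 (h): row=1 col=0 char='_'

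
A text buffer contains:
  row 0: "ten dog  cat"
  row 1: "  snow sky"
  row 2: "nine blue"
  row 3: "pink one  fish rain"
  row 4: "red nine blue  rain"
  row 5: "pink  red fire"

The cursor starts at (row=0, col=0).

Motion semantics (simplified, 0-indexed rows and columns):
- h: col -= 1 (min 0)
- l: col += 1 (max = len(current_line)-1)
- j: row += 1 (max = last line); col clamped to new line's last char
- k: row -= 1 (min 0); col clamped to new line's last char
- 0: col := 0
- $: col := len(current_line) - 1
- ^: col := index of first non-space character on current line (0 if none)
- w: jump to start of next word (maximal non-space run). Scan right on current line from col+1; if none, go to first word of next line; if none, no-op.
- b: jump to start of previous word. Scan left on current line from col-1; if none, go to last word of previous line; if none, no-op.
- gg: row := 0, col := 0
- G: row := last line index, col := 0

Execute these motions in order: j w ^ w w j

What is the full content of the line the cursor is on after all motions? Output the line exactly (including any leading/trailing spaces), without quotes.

Answer: pink one  fish rain

Derivation:
After 1 (j): row=1 col=0 char='_'
After 2 (w): row=1 col=2 char='s'
After 3 (^): row=1 col=2 char='s'
After 4 (w): row=1 col=7 char='s'
After 5 (w): row=2 col=0 char='n'
After 6 (j): row=3 col=0 char='p'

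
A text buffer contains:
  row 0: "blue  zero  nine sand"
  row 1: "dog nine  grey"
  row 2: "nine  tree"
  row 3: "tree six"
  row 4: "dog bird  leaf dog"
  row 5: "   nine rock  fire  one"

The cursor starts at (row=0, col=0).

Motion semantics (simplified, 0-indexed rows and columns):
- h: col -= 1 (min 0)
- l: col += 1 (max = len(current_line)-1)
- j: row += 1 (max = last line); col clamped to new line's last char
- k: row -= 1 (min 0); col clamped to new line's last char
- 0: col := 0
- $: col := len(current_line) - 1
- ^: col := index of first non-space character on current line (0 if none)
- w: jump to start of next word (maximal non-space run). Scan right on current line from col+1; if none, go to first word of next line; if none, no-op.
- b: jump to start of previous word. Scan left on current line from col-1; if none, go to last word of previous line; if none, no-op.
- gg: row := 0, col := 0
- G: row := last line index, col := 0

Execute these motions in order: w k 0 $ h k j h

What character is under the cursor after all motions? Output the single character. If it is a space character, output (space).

Answer: e

Derivation:
After 1 (w): row=0 col=6 char='z'
After 2 (k): row=0 col=6 char='z'
After 3 (0): row=0 col=0 char='b'
After 4 ($): row=0 col=20 char='d'
After 5 (h): row=0 col=19 char='n'
After 6 (k): row=0 col=19 char='n'
After 7 (j): row=1 col=13 char='y'
After 8 (h): row=1 col=12 char='e'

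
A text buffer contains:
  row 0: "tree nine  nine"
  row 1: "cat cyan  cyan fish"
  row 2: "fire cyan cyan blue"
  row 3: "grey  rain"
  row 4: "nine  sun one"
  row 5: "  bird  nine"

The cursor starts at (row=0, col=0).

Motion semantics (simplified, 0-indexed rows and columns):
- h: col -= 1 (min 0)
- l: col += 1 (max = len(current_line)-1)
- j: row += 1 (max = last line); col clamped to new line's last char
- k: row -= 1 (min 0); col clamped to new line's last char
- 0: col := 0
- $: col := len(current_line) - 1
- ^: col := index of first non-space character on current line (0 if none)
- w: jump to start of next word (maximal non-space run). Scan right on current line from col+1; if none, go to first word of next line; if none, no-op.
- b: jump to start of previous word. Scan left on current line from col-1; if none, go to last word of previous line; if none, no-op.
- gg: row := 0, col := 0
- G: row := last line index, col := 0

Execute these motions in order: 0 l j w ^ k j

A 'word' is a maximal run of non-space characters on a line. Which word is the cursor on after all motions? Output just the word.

Answer: cat

Derivation:
After 1 (0): row=0 col=0 char='t'
After 2 (l): row=0 col=1 char='r'
After 3 (j): row=1 col=1 char='a'
After 4 (w): row=1 col=4 char='c'
After 5 (^): row=1 col=0 char='c'
After 6 (k): row=0 col=0 char='t'
After 7 (j): row=1 col=0 char='c'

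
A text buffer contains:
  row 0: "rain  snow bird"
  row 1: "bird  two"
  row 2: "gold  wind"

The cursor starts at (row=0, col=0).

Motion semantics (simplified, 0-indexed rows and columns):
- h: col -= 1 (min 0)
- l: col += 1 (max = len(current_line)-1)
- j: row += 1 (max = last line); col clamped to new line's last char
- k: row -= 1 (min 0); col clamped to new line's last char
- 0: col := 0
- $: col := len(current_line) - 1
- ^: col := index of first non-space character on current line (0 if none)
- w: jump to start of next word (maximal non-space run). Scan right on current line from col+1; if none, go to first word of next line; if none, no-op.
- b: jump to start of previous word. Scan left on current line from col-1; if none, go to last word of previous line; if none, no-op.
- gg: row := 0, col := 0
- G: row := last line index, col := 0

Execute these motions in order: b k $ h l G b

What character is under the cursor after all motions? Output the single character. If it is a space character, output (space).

Answer: t

Derivation:
After 1 (b): row=0 col=0 char='r'
After 2 (k): row=0 col=0 char='r'
After 3 ($): row=0 col=14 char='d'
After 4 (h): row=0 col=13 char='r'
After 5 (l): row=0 col=14 char='d'
After 6 (G): row=2 col=0 char='g'
After 7 (b): row=1 col=6 char='t'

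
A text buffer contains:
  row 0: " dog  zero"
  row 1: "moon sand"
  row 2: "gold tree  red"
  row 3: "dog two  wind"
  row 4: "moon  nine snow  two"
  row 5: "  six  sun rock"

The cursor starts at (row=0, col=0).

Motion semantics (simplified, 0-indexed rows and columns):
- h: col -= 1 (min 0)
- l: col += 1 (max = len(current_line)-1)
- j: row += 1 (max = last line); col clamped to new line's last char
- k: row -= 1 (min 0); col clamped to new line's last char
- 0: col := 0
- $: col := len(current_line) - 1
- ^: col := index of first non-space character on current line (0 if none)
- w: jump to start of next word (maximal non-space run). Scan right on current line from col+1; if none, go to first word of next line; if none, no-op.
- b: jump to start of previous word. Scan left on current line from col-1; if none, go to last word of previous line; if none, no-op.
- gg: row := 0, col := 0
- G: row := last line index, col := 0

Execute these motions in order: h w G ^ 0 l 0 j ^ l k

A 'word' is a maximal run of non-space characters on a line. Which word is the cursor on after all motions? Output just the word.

After 1 (h): row=0 col=0 char='_'
After 2 (w): row=0 col=1 char='d'
After 3 (G): row=5 col=0 char='_'
After 4 (^): row=5 col=2 char='s'
After 5 (0): row=5 col=0 char='_'
After 6 (l): row=5 col=1 char='_'
After 7 (0): row=5 col=0 char='_'
After 8 (j): row=5 col=0 char='_'
After 9 (^): row=5 col=2 char='s'
After 10 (l): row=5 col=3 char='i'
After 11 (k): row=4 col=3 char='n'

Answer: moon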